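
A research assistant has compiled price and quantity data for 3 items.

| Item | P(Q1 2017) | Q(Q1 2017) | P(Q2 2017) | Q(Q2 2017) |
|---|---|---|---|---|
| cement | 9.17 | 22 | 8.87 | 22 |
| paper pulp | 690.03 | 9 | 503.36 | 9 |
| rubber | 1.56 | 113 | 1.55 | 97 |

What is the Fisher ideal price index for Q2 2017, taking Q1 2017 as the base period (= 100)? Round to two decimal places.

74.33

Laspeyres component (base-period weights):
ΣP(Q2 2017)Q(Q1 2017) = 8.87×22 + 503.36×9 + 1.55×113 = 195.14 + 4530.24 + 175.15 = 4900.53
ΣP(Q1 2017)Q(Q1 2017) = 9.17×22 + 690.03×9 + 1.56×113 = 201.74 + 6210.27 + 176.28 = 6588.29
L = 4900.53 / 6588.29 × 100 = 74.3824
Paasche component (current-period weights):
ΣP(Q2 2017)Q(Q2 2017) = 8.87×22 + 503.36×9 + 1.55×97 = 195.14 + 4530.24 + 150.35 = 4875.73
ΣP(Q1 2017)Q(Q2 2017) = 9.17×22 + 690.03×9 + 1.56×97 = 201.74 + 6210.27 + 151.32 = 6563.33
P = 4875.73 / 6563.33 × 100 = 74.2874
Fisher = √(L × P) = √(74.3824 × 74.2874) = 74.3349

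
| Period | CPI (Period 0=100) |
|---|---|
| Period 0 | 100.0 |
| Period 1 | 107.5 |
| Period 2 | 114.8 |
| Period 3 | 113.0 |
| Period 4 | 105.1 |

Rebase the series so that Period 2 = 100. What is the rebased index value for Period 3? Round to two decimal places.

Rebased(Period 3) = 113.0 / 114.8 × 100 = 98.4321

98.43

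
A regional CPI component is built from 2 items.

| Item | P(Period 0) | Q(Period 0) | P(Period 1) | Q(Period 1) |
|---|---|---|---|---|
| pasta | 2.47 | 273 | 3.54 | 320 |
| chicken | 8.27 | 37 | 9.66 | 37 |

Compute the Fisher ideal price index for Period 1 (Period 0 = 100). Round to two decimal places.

Laspeyres component (base-period weights):
ΣP(Period 1)Q(Period 0) = 3.54×273 + 9.66×37 = 966.42 + 357.42 = 1323.84
ΣP(Period 0)Q(Period 0) = 2.47×273 + 8.27×37 = 674.31 + 305.99 = 980.3
L = 1323.84 / 980.3 × 100 = 135.0444
Paasche component (current-period weights):
ΣP(Period 1)Q(Period 1) = 3.54×320 + 9.66×37 = 1132.8 + 357.42 = 1490.22
ΣP(Period 0)Q(Period 1) = 2.47×320 + 8.27×37 = 790.4 + 305.99 = 1096.39
P = 1490.22 / 1096.39 × 100 = 135.9206
Fisher = √(L × P) = √(135.0444 × 135.9206) = 135.4818

135.48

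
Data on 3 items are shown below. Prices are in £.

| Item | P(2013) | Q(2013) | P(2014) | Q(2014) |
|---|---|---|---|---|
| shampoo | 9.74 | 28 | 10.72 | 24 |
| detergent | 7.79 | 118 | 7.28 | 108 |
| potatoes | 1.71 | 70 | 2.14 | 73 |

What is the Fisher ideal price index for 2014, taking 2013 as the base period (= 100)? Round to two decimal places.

Laspeyres component (base-period weights):
ΣP(2014)Q(2013) = 10.72×28 + 7.28×118 + 2.14×70 = 300.16 + 859.04 + 149.8 = 1309
ΣP(2013)Q(2013) = 9.74×28 + 7.79×118 + 1.71×70 = 272.72 + 919.22 + 119.7 = 1311.64
L = 1309 / 1311.64 × 100 = 99.7987
Paasche component (current-period weights):
ΣP(2014)Q(2014) = 10.72×24 + 7.28×108 + 2.14×73 = 257.28 + 786.24 + 156.22 = 1199.74
ΣP(2013)Q(2014) = 9.74×24 + 7.79×108 + 1.71×73 = 233.76 + 841.32 + 124.83 = 1199.91
P = 1199.74 / 1199.91 × 100 = 99.9858
Fisher = √(L × P) = √(99.7987 × 99.9858) = 99.8922

99.89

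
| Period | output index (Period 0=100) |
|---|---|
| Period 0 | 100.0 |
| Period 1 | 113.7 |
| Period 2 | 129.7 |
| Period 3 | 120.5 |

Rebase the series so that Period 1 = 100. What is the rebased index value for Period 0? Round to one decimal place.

88.0

Rebased(Period 0) = 100.0 / 113.7 × 100 = 87.9507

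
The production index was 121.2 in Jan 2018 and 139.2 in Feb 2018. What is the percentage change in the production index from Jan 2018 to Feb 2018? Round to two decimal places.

14.85%

Change = (139.2 − 121.2) / 121.2 × 100
       = 18.0 / 121.2 × 100 = 14.8515%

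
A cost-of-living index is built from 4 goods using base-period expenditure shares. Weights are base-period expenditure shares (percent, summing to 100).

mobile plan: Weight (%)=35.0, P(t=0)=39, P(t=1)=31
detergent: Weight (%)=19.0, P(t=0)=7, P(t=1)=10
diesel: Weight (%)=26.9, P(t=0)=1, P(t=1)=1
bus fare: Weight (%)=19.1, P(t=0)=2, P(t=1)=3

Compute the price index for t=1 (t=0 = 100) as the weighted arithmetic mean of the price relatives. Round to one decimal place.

mobile plan: 35.0 × (31/39) = 35.0 × 0.794872 = 27.8205
detergent: 19.0 × (10/7) = 19.0 × 1.428571 = 27.1429
diesel: 26.9 × (1/1) = 26.9 × 1.000000 = 26.9000
bus fare: 19.1 × (3/2) = 19.1 × 1.500000 = 28.6500
Index = Σ wᵢ·(p₁ᵢ/p₀ᵢ) = 27.8205 + 27.1429 + 26.9000 + 28.6500 = 110.5134

110.5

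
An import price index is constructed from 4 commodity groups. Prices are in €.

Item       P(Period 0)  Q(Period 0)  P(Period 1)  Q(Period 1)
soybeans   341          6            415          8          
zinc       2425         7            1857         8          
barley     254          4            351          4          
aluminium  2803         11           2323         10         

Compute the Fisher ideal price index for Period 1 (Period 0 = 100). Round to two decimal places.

83.55

Laspeyres component (base-period weights):
ΣP(Period 1)Q(Period 0) = 415×6 + 1857×7 + 351×4 + 2323×11 = 2490 + 12999 + 1404 + 25553 = 42446
ΣP(Period 0)Q(Period 0) = 341×6 + 2425×7 + 254×4 + 2803×11 = 2046 + 16975 + 1016 + 30833 = 50870
L = 42446 / 50870 × 100 = 83.4401
Paasche component (current-period weights):
ΣP(Period 1)Q(Period 1) = 415×8 + 1857×8 + 351×4 + 2323×10 = 3320 + 14856 + 1404 + 23230 = 42810
ΣP(Period 0)Q(Period 1) = 341×8 + 2425×8 + 254×4 + 2803×10 = 2728 + 19400 + 1016 + 28030 = 51174
P = 42810 / 51174 × 100 = 83.6558
Fisher = √(L × P) = √(83.4401 × 83.6558) = 83.5479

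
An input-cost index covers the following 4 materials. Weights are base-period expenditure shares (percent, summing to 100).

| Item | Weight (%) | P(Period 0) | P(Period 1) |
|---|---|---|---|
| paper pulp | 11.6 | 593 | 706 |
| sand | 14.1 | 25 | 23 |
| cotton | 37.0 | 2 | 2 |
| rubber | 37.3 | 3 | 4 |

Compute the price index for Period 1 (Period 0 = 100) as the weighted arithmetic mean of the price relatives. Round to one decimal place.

paper pulp: 11.6 × (706/593) = 11.6 × 1.190556 = 13.8105
sand: 14.1 × (23/25) = 14.1 × 0.920000 = 12.9720
cotton: 37.0 × (2/2) = 37.0 × 1.000000 = 37.0000
rubber: 37.3 × (4/3) = 37.3 × 1.333333 = 49.7333
Index = Σ wᵢ·(p₁ᵢ/p₀ᵢ) = 13.8105 + 12.9720 + 37.0000 + 49.7333 = 113.5158

113.5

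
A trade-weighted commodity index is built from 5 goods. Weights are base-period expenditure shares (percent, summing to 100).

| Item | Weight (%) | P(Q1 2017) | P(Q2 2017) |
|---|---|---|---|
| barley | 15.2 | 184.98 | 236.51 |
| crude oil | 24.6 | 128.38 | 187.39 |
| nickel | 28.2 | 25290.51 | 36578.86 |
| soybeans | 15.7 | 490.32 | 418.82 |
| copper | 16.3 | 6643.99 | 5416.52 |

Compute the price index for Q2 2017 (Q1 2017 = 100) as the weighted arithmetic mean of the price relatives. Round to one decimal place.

barley: 15.2 × (236.51/184.98) = 15.2 × 1.278571 = 19.4343
crude oil: 24.6 × (187.39/128.38) = 24.6 × 1.459651 = 35.9074
nickel: 28.2 × (36578.86/25290.51) = 28.2 × 1.446347 = 40.7870
soybeans: 15.7 × (418.82/490.32) = 15.7 × 0.854177 = 13.4106
copper: 16.3 × (5416.52/6643.99) = 16.3 × 0.815251 = 13.2886
Index = Σ wᵢ·(p₁ᵢ/p₀ᵢ) = 19.4343 + 35.9074 + 40.7870 + 13.4106 + 13.2886 = 122.8279

122.8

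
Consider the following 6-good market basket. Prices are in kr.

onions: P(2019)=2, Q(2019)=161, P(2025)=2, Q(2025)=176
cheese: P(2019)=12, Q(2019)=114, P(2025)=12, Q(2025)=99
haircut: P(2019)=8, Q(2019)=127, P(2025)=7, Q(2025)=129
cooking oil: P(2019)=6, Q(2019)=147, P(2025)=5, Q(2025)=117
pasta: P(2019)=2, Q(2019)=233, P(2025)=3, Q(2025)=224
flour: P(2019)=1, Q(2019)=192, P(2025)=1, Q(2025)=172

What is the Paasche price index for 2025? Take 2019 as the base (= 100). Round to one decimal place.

Paasche price index uses current-period quantities as weights.
ΣP(2025)·Q(2025) = 2×176 + 12×99 + 7×129 + 5×117 + 3×224 + 1×172 = 352 + 1188 + 903 + 585 + 672 + 172 = 3872
ΣP(2019)·Q(2025) = 2×176 + 12×99 + 8×129 + 6×117 + 2×224 + 1×172 = 352 + 1188 + 1032 + 702 + 448 + 172 = 3894
Index = 3872 / 3894 × 100 = 99.4350

99.4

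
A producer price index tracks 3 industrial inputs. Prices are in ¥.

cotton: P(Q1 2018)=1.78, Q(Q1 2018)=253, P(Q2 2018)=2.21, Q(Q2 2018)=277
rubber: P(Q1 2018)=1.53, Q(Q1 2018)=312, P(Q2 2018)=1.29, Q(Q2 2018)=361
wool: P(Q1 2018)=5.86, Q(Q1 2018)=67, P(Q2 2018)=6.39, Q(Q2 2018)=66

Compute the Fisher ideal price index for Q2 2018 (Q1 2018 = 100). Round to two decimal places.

Laspeyres component (base-period weights):
ΣP(Q2 2018)Q(Q1 2018) = 2.21×253 + 1.29×312 + 6.39×67 = 559.13 + 402.48 + 428.13 = 1389.74
ΣP(Q1 2018)Q(Q1 2018) = 1.78×253 + 1.53×312 + 5.86×67 = 450.34 + 477.36 + 392.62 = 1320.32
L = 1389.74 / 1320.32 × 100 = 105.2578
Paasche component (current-period weights):
ΣP(Q2 2018)Q(Q2 2018) = 2.21×277 + 1.29×361 + 6.39×66 = 612.17 + 465.69 + 421.74 = 1499.6
ΣP(Q1 2018)Q(Q2 2018) = 1.78×277 + 1.53×361 + 5.86×66 = 493.06 + 552.33 + 386.76 = 1432.15
P = 1499.6 / 1432.15 × 100 = 104.7097
Fisher = √(L × P) = √(105.2578 × 104.7097) = 104.9834

104.98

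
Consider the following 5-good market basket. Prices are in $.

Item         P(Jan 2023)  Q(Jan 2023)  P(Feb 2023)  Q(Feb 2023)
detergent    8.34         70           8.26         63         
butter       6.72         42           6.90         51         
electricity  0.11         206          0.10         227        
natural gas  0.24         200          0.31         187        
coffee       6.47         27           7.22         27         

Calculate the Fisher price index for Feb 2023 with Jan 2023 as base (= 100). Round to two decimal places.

Laspeyres component (base-period weights):
ΣP(Feb 2023)Q(Jan 2023) = 8.26×70 + 6.90×42 + 0.10×206 + 0.31×200 + 7.22×27 = 578.2 + 289.8 + 20.6 + 62 + 194.94 = 1145.54
ΣP(Jan 2023)Q(Jan 2023) = 8.34×70 + 6.72×42 + 0.11×206 + 0.24×200 + 6.47×27 = 583.8 + 282.24 + 22.66 + 48 + 174.69 = 1111.39
L = 1145.54 / 1111.39 × 100 = 103.0727
Paasche component (current-period weights):
ΣP(Feb 2023)Q(Feb 2023) = 8.26×63 + 6.90×51 + 0.10×227 + 0.31×187 + 7.22×27 = 520.38 + 351.9 + 22.7 + 57.97 + 194.94 = 1147.89
ΣP(Jan 2023)Q(Feb 2023) = 8.34×63 + 6.72×51 + 0.11×227 + 0.24×187 + 6.47×27 = 525.42 + 342.72 + 24.97 + 44.88 + 174.69 = 1112.68
P = 1147.89 / 1112.68 × 100 = 103.1644
Fisher = √(L × P) = √(103.0727 × 103.1644) = 103.1186

103.12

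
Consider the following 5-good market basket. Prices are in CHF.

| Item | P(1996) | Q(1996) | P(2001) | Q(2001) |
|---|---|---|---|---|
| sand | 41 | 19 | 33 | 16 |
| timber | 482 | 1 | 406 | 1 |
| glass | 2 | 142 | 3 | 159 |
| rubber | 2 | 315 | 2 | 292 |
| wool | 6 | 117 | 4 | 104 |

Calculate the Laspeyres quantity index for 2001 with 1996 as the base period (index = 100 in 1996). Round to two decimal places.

Laspeyres quantity index uses base-period prices as weights.
ΣP(1996)·Q(2001) = 41×16 + 482×1 + 2×159 + 2×292 + 6×104 = 656 + 482 + 318 + 584 + 624 = 2664
ΣP(1996)·Q(1996) = 41×19 + 482×1 + 2×142 + 2×315 + 6×117 = 779 + 482 + 284 + 630 + 702 = 2877
Index = 2664 / 2877 × 100 = 92.5965

92.60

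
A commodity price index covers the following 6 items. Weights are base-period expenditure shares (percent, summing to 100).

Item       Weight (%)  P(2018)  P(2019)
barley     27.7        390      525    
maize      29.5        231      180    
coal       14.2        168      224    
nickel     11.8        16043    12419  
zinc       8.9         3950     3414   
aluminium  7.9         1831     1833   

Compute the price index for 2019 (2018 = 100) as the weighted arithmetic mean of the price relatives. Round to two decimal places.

barley: 27.7 × (525/390) = 27.7 × 1.346154 = 37.2885
maize: 29.5 × (180/231) = 29.5 × 0.779221 = 22.9870
coal: 14.2 × (224/168) = 14.2 × 1.333333 = 18.9333
nickel: 11.8 × (12419/16043) = 11.8 × 0.774107 = 9.1345
zinc: 8.9 × (3414/3950) = 8.9 × 0.864304 = 7.6923
aluminium: 7.9 × (1833/1831) = 7.9 × 1.001092 = 7.9086
Index = Σ wᵢ·(p₁ᵢ/p₀ᵢ) = 37.2885 + 22.9870 + 18.9333 + 9.1345 + 7.6923 + 7.9086 = 103.9442

103.94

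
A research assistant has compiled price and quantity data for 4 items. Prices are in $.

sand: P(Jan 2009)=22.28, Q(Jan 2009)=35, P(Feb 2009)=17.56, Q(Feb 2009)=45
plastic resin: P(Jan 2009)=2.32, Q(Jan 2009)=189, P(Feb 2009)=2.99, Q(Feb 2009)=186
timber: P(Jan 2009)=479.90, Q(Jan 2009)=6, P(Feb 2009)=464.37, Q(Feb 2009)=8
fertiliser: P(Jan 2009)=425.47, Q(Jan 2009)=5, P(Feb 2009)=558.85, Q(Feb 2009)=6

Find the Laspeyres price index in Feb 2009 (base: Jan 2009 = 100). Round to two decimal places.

Laspeyres price index uses base-period quantities as weights.
ΣP(Feb 2009)·Q(Jan 2009) = 17.56×35 + 2.99×189 + 464.37×6 + 558.85×5 = 614.6 + 565.11 + 2786.22 + 2794.25 = 6760.18
ΣP(Jan 2009)·Q(Jan 2009) = 22.28×35 + 2.32×189 + 479.90×6 + 425.47×5 = 779.8 + 438.48 + 2879.4 + 2127.35 = 6225.03
Index = 6760.18 / 6225.03 × 100 = 108.5967

108.60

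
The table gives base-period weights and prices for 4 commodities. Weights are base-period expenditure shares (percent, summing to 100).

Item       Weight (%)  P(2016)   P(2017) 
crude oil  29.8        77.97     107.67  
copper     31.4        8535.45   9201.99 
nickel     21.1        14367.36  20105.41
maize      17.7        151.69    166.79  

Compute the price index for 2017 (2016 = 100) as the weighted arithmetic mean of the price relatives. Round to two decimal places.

crude oil: 29.8 × (107.67/77.97) = 29.8 × 1.380916 = 41.1513
copper: 31.4 × (9201.99/8535.45) = 31.4 × 1.078091 = 33.8521
nickel: 21.1 × (20105.41/14367.36) = 21.1 × 1.399381 = 29.5269
maize: 17.7 × (166.79/151.69) = 17.7 × 1.099545 = 19.4619
Index = Σ wᵢ·(p₁ᵢ/p₀ᵢ) = 41.1513 + 33.8521 + 29.5269 + 19.4619 = 123.9922

123.99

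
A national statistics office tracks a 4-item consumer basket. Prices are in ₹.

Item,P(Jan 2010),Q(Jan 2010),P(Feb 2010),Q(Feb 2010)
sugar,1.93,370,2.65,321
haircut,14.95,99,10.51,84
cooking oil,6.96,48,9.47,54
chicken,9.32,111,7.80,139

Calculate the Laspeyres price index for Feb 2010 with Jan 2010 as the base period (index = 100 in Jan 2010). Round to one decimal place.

93.8

Laspeyres price index uses base-period quantities as weights.
ΣP(Feb 2010)·Q(Jan 2010) = 2.65×370 + 10.51×99 + 9.47×48 + 7.80×111 = 980.5 + 1040.49 + 454.56 + 865.8 = 3341.35
ΣP(Jan 2010)·Q(Jan 2010) = 1.93×370 + 14.95×99 + 6.96×48 + 9.32×111 = 714.1 + 1480.05 + 334.08 + 1034.52 = 3562.75
Index = 3341.35 / 3562.75 × 100 = 93.7857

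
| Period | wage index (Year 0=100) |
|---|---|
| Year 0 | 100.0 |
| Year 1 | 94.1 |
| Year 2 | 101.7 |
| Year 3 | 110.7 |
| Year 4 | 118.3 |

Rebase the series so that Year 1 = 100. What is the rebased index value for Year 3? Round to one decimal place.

Rebased(Year 3) = 110.7 / 94.1 × 100 = 117.6408

117.6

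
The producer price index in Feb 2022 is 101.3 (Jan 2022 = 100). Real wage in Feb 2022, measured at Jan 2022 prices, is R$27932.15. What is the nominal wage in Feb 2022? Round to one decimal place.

28295.3

Nominal = Real × (Index/100) = 27932.15 × (101.3/100)
        = 27932.15 × 1.013 = 28295.2679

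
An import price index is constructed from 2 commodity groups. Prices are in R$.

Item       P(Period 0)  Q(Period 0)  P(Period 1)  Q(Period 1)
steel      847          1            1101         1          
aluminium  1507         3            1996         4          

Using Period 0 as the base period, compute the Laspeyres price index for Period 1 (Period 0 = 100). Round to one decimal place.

Laspeyres price index uses base-period quantities as weights.
ΣP(Period 1)·Q(Period 0) = 1101×1 + 1996×3 = 1101 + 5988 = 7089
ΣP(Period 0)·Q(Period 0) = 847×1 + 1507×3 = 847 + 4521 = 5368
Index = 7089 / 5368 × 100 = 132.0604

132.1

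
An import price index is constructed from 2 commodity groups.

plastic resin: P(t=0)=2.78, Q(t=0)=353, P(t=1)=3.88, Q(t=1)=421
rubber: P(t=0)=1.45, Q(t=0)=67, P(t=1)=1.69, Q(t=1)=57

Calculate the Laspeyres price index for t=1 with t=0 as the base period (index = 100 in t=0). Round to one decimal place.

137.5

Laspeyres price index uses base-period quantities as weights.
ΣP(t=1)·Q(t=0) = 3.88×353 + 1.69×67 = 1369.64 + 113.23 = 1482.87
ΣP(t=0)·Q(t=0) = 2.78×353 + 1.45×67 = 981.34 + 97.15 = 1078.49
Index = 1482.87 / 1078.49 × 100 = 137.4950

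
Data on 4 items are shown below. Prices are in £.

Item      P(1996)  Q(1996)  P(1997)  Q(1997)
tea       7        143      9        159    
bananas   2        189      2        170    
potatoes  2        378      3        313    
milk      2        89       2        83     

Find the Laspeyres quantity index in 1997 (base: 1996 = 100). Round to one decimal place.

97.1

Laspeyres quantity index uses base-period prices as weights.
ΣP(1996)·Q(1997) = 7×159 + 2×170 + 2×313 + 2×83 = 1113 + 340 + 626 + 166 = 2245
ΣP(1996)·Q(1996) = 7×143 + 2×189 + 2×378 + 2×89 = 1001 + 378 + 756 + 178 = 2313
Index = 2245 / 2313 × 100 = 97.0601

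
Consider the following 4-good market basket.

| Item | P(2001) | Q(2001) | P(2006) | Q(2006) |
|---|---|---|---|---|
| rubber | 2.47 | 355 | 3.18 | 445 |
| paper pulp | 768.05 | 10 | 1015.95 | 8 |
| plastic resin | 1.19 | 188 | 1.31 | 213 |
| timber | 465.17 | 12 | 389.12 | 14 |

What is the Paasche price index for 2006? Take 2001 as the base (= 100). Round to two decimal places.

108.99

Paasche price index uses current-period quantities as weights.
ΣP(2006)·Q(2006) = 3.18×445 + 1015.95×8 + 1.31×213 + 389.12×14 = 1415.1 + 8127.6 + 279.03 + 5447.68 = 15269.41
ΣP(2001)·Q(2006) = 2.47×445 + 768.05×8 + 1.19×213 + 465.17×14 = 1099.15 + 6144.4 + 253.47 + 6512.38 = 14009.4
Index = 15269.41 / 14009.4 × 100 = 108.9940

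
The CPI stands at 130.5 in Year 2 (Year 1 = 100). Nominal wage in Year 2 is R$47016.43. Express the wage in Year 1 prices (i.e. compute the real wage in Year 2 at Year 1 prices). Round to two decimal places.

36027.92

Real = Nominal ÷ (Index/100) = 47016.43 ÷ (130.5/100)
     = 47016.43 ÷ 1.305 = 36027.9157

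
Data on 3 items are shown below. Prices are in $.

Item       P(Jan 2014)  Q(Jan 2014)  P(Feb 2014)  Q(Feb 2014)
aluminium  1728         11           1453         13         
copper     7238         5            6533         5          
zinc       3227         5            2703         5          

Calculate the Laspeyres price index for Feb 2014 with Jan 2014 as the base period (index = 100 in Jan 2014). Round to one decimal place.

87.1

Laspeyres price index uses base-period quantities as weights.
ΣP(Feb 2014)·Q(Jan 2014) = 1453×11 + 6533×5 + 2703×5 = 15983 + 32665 + 13515 = 62163
ΣP(Jan 2014)·Q(Jan 2014) = 1728×11 + 7238×5 + 3227×5 = 19008 + 36190 + 16135 = 71333
Index = 62163 / 71333 × 100 = 87.1448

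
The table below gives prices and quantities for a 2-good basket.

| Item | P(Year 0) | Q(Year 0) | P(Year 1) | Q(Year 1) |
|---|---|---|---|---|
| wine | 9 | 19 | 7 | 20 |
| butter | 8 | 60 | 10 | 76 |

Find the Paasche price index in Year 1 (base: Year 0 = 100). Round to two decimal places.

114.21

Paasche price index uses current-period quantities as weights.
ΣP(Year 1)·Q(Year 1) = 7×20 + 10×76 = 140 + 760 = 900
ΣP(Year 0)·Q(Year 1) = 9×20 + 8×76 = 180 + 608 = 788
Index = 900 / 788 × 100 = 114.2132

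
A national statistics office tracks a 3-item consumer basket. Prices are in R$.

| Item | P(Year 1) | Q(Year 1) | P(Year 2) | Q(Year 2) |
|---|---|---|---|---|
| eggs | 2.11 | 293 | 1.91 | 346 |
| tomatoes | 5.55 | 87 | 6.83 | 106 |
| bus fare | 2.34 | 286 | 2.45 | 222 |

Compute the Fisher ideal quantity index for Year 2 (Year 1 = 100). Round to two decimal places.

Laspeyres component (base-period weights):
ΣP(Year 1)Q(Year 2) = 2.11×346 + 5.55×106 + 2.34×222 = 730.06 + 588.3 + 519.48 = 1837.84
ΣP(Year 1)Q(Year 1) = 2.11×293 + 5.55×87 + 2.34×286 = 618.23 + 482.85 + 669.24 = 1770.32
L = 1837.84 / 1770.32 × 100 = 103.8140
Paasche component (current-period weights):
ΣP(Year 2)Q(Year 2) = 1.91×346 + 6.83×106 + 2.45×222 = 660.86 + 723.98 + 543.9 = 1928.74
ΣP(Year 2)Q(Year 1) = 1.91×293 + 6.83×87 + 2.45×286 = 559.63 + 594.21 + 700.7 = 1854.54
P = 1928.74 / 1854.54 × 100 = 104.0010
Fisher = √(L × P) = √(103.8140 × 104.0010) = 103.9075

103.91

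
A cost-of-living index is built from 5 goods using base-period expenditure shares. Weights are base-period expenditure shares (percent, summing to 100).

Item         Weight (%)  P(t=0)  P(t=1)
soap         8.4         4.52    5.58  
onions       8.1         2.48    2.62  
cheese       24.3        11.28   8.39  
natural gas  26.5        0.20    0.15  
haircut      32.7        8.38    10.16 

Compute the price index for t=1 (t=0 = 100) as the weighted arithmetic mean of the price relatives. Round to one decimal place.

96.5

soap: 8.4 × (5.58/4.52) = 8.4 × 1.234513 = 10.3699
onions: 8.1 × (2.62/2.48) = 8.1 × 1.056452 = 8.5573
cheese: 24.3 × (8.39/11.28) = 24.3 × 0.743794 = 18.0742
natural gas: 26.5 × (0.15/0.20) = 26.5 × 0.750000 = 19.8750
haircut: 32.7 × (10.16/8.38) = 32.7 × 1.212411 = 39.6458
Index = Σ wᵢ·(p₁ᵢ/p₀ᵢ) = 10.3699 + 8.5573 + 18.0742 + 19.8750 + 39.6458 = 96.5222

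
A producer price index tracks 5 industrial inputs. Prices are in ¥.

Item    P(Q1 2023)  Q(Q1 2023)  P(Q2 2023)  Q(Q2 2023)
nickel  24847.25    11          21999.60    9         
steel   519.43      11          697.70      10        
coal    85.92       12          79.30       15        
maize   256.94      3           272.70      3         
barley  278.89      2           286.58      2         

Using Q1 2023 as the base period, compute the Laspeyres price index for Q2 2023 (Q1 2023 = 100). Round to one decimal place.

89.6

Laspeyres price index uses base-period quantities as weights.
ΣP(Q2 2023)·Q(Q1 2023) = 21999.60×11 + 697.70×11 + 79.30×12 + 272.70×3 + 286.58×2 = 241995.6 + 7674.7 + 951.6 + 818.1 + 573.16 = 252013.16
ΣP(Q1 2023)·Q(Q1 2023) = 24847.25×11 + 519.43×11 + 85.92×12 + 256.94×3 + 278.89×2 = 273319.75 + 5713.73 + 1031.04 + 770.82 + 557.78 = 281393.12
Index = 252013.16 / 281393.12 × 100 = 89.5591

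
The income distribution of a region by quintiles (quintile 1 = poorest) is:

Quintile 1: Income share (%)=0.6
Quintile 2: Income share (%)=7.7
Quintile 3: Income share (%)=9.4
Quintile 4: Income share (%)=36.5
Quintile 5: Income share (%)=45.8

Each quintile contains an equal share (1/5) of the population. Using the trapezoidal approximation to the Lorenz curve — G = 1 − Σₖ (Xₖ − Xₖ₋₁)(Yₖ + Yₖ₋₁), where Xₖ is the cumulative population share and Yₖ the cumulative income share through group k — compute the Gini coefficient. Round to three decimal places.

Cumulative income shares Yₖ: 0.0060, 0.0830, 0.1770, 0.5420, 1.0000
Σ (Xₖ−Xₖ₋₁)(Yₖ+Yₖ₋₁) = (1/5)(0.0060+0.0000) + (1/5)(0.0830+0.0060) + (1/5)(0.1770+0.0830) + (1/5)(0.5420+0.1770) + (1/5)(1.0000+0.5420)
  = 0.0012 + 0.0178 + 0.0520 + 0.1438 + 0.3084 = 0.5232
G = 1 − 0.5232 = 0.4768

0.477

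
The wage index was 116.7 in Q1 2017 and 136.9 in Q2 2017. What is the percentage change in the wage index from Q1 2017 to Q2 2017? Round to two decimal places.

Change = (136.9 − 116.7) / 116.7 × 100
       = 20.2 / 116.7 × 100 = 17.3093%

17.31%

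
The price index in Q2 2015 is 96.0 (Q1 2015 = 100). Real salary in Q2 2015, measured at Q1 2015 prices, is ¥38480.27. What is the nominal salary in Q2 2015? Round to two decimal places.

36941.06

Nominal = Real × (Index/100) = 38480.27 × (96.0/100)
        = 38480.27 × 0.960 = 36941.0592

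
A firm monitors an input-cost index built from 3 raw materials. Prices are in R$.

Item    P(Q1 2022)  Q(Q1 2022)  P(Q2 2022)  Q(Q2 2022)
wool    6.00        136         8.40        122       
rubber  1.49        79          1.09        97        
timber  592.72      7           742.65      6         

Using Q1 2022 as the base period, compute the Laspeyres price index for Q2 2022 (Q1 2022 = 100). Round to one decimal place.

Laspeyres price index uses base-period quantities as weights.
ΣP(Q2 2022)·Q(Q1 2022) = 8.40×136 + 1.09×79 + 742.65×7 = 1142.4 + 86.11 + 5198.55 = 6427.06
ΣP(Q1 2022)·Q(Q1 2022) = 6.00×136 + 1.49×79 + 592.72×7 = 816 + 117.71 + 4149.04 = 5082.75
Index = 6427.06 / 5082.75 × 100 = 126.4485

126.4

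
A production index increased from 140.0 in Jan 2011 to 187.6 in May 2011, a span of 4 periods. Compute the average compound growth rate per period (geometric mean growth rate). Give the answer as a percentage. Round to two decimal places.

7.59%

Growth factor = (187.6/140.0)^(1/4) = (1.340000)^(1/4) = 1.075911
Growth rate = 1.075911 − 1 = 0.075911 = 7.5911%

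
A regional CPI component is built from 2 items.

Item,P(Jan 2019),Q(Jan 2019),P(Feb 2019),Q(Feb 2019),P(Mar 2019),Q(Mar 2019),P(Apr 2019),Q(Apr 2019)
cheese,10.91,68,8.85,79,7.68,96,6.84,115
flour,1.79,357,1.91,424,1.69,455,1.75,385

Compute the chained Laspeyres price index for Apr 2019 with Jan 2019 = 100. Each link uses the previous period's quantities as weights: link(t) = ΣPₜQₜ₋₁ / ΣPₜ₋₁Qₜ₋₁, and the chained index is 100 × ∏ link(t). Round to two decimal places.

78.63

Link Jan 2019→Feb 2019:
ΣP(Feb 2019)Q(Jan 2019) = 8.85×68 + 1.91×357 = 601.8 + 681.87 = 1283.67
ΣP(Jan 2019)Q(Jan 2019) = 10.91×68 + 1.79×357 = 741.88 + 639.03 = 1380.91
link = 1283.67/1380.91 = 0.929583
Link Feb 2019→Mar 2019:
ΣP(Mar 2019)Q(Feb 2019) = 7.68×79 + 1.69×424 = 606.72 + 716.56 = 1323.28
ΣP(Feb 2019)Q(Feb 2019) = 8.85×79 + 1.91×424 = 699.15 + 809.84 = 1508.99
link = 1323.28/1508.99 = 0.876931
Link Mar 2019→Apr 2019:
ΣP(Apr 2019)Q(Mar 2019) = 6.84×96 + 1.75×455 = 656.64 + 796.25 = 1452.89
ΣP(Mar 2019)Q(Mar 2019) = 7.68×96 + 1.69×455 = 737.28 + 768.95 = 1506.23
link = 1452.89/1506.23 = 0.964587
Chained index = 100 × 0.929583 × 0.876931 × 0.964587 = 78.6312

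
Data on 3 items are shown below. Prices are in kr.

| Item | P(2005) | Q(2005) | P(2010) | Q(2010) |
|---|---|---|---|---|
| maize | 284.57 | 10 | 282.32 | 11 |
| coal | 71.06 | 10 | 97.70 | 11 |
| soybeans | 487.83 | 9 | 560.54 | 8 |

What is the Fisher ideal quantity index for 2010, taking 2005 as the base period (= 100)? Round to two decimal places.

Laspeyres component (base-period weights):
ΣP(2005)Q(2010) = 284.57×11 + 71.06×11 + 487.83×8 = 3130.27 + 781.66 + 3902.64 = 7814.57
ΣP(2005)Q(2005) = 284.57×10 + 71.06×10 + 487.83×9 = 2845.7 + 710.6 + 4390.47 = 7946.77
L = 7814.57 / 7946.77 × 100 = 98.3364
Paasche component (current-period weights):
ΣP(2010)Q(2010) = 282.32×11 + 97.70×11 + 560.54×8 = 3105.52 + 1074.7 + 4484.32 = 8664.54
ΣP(2010)Q(2005) = 282.32×10 + 97.70×10 + 560.54×9 = 2823.2 + 977 + 5044.86 = 8845.06
P = 8664.54 / 8845.06 × 100 = 97.9591
Fisher = √(L × P) = √(98.3364 × 97.9591) = 98.1476

98.15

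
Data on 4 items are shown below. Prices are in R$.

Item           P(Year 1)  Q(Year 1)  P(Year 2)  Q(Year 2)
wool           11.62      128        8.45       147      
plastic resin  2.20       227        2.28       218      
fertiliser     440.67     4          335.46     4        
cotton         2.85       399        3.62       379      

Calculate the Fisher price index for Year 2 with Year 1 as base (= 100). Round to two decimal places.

Laspeyres component (base-period weights):
ΣP(Year 2)Q(Year 1) = 8.45×128 + 2.28×227 + 335.46×4 + 3.62×399 = 1081.6 + 517.56 + 1341.84 + 1444.38 = 4385.38
ΣP(Year 1)Q(Year 1) = 11.62×128 + 2.20×227 + 440.67×4 + 2.85×399 = 1487.36 + 499.4 + 1762.68 + 1137.15 = 4886.59
L = 4385.38 / 4886.59 × 100 = 89.7432
Paasche component (current-period weights):
ΣP(Year 2)Q(Year 2) = 8.45×147 + 2.28×218 + 335.46×4 + 3.62×379 = 1242.15 + 497.04 + 1341.84 + 1371.98 = 4453.01
ΣP(Year 1)Q(Year 2) = 11.62×147 + 2.20×218 + 440.67×4 + 2.85×379 = 1708.14 + 479.6 + 1762.68 + 1080.15 = 5030.57
P = 4453.01 / 5030.57 × 100 = 88.5190
Fisher = √(L × P) = √(89.7432 × 88.5190) = 89.1290

89.13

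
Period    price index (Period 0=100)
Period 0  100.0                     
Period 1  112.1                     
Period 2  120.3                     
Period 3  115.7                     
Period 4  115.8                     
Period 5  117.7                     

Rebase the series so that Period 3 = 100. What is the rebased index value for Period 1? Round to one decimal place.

Rebased(Period 1) = 112.1 / 115.7 × 100 = 96.8885

96.9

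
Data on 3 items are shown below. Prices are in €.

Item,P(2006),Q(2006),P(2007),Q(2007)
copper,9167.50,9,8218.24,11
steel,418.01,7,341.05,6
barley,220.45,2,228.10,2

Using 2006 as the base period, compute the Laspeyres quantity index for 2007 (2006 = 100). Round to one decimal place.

120.9

Laspeyres quantity index uses base-period prices as weights.
ΣP(2006)·Q(2007) = 9167.50×11 + 418.01×6 + 220.45×2 = 100842.5 + 2508.06 + 440.9 = 103791.46
ΣP(2006)·Q(2006) = 9167.50×9 + 418.01×7 + 220.45×2 = 82507.5 + 2926.07 + 440.9 = 85874.47
Index = 103791.46 / 85874.47 × 100 = 120.8642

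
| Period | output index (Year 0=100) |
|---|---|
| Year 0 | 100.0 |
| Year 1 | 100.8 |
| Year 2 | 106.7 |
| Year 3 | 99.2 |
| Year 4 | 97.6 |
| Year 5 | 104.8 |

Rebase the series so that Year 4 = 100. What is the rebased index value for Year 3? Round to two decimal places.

Rebased(Year 3) = 99.2 / 97.6 × 100 = 101.6393

101.64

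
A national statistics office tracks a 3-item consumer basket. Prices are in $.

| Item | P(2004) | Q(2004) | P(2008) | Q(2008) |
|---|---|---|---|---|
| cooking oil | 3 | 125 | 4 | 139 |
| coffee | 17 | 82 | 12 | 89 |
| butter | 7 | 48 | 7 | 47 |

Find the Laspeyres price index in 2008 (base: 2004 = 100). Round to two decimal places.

86.46

Laspeyres price index uses base-period quantities as weights.
ΣP(2008)·Q(2004) = 4×125 + 12×82 + 7×48 = 500 + 984 + 336 = 1820
ΣP(2004)·Q(2004) = 3×125 + 17×82 + 7×48 = 375 + 1394 + 336 = 2105
Index = 1820 / 2105 × 100 = 86.4608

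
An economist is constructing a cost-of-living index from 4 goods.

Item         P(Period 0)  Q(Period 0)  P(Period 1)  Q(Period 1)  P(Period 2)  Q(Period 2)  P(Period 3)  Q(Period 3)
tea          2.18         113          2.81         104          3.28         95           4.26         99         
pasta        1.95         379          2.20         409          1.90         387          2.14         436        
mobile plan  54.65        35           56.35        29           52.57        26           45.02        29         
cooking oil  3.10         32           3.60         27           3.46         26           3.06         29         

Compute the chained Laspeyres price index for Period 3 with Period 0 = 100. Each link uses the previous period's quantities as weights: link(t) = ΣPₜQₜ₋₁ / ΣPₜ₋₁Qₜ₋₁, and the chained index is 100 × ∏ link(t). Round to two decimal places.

Link Period 0→Period 1:
ΣP(Period 1)Q(Period 0) = 2.81×113 + 2.20×379 + 56.35×35 + 3.60×32 = 317.53 + 833.8 + 1972.25 + 115.2 = 3238.78
ΣP(Period 0)Q(Period 0) = 2.18×113 + 1.95×379 + 54.65×35 + 3.10×32 = 246.34 + 739.05 + 1912.75 + 99.2 = 2997.34
link = 3238.78/2997.34 = 1.080551
Link Period 1→Period 2:
ΣP(Period 2)Q(Period 1) = 3.28×104 + 1.90×409 + 52.57×29 + 3.46×27 = 341.12 + 777.1 + 1524.53 + 93.42 = 2736.17
ΣP(Period 1)Q(Period 1) = 2.81×104 + 2.20×409 + 56.35×29 + 3.60×27 = 292.24 + 899.8 + 1634.15 + 97.2 = 2923.39
link = 2736.17/2923.39 = 0.935958
Link Period 2→Period 3:
ΣP(Period 3)Q(Period 2) = 4.26×95 + 2.14×387 + 45.02×26 + 3.06×26 = 404.7 + 828.18 + 1170.52 + 79.56 = 2482.96
ΣP(Period 2)Q(Period 2) = 3.28×95 + 1.90×387 + 52.57×26 + 3.46×26 = 311.6 + 735.3 + 1366.82 + 89.96 = 2503.68
link = 2482.96/2503.68 = 0.991724
Chained index = 100 × 1.080551 × 0.935958 × 0.991724 = 100.2981

100.30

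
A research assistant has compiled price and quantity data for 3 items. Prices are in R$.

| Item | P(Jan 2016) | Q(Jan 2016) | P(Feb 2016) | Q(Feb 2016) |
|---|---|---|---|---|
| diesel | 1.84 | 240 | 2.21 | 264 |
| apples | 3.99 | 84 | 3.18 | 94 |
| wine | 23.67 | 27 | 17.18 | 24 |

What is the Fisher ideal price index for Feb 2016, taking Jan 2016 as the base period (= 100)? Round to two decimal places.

Laspeyres component (base-period weights):
ΣP(Feb 2016)Q(Jan 2016) = 2.21×240 + 3.18×84 + 17.18×27 = 530.4 + 267.12 + 463.86 = 1261.38
ΣP(Jan 2016)Q(Jan 2016) = 1.84×240 + 3.99×84 + 23.67×27 = 441.6 + 335.16 + 639.09 = 1415.85
L = 1261.38 / 1415.85 × 100 = 89.0899
Paasche component (current-period weights):
ΣP(Feb 2016)Q(Feb 2016) = 2.21×264 + 3.18×94 + 17.18×24 = 583.44 + 298.92 + 412.32 = 1294.68
ΣP(Jan 2016)Q(Feb 2016) = 1.84×264 + 3.99×94 + 23.67×24 = 485.76 + 375.06 + 568.08 = 1428.9
P = 1294.68 / 1428.9 × 100 = 90.6068
Fisher = √(L × P) = √(89.0899 × 90.6068) = 89.8452

89.85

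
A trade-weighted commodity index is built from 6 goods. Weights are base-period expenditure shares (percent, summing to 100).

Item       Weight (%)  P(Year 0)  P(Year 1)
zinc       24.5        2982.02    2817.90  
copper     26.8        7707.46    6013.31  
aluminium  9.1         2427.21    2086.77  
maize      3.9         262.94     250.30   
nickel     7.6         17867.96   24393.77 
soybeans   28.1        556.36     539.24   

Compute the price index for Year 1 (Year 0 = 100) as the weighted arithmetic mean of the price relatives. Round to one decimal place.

zinc: 24.5 × (2817.90/2982.02) = 24.5 × 0.944963 = 23.1516
copper: 26.8 × (6013.31/7707.46) = 26.8 × 0.780193 = 20.9092
aluminium: 9.1 × (2086.77/2427.21) = 9.1 × 0.859740 = 7.8236
maize: 3.9 × (250.30/262.94) = 3.9 × 0.951928 = 3.7125
nickel: 7.6 × (24393.77/17867.96) = 7.6 × 1.365224 = 10.3757
soybeans: 28.1 × (539.24/556.36) = 28.1 × 0.969229 = 27.2353
Index = Σ wᵢ·(p₁ᵢ/p₀ᵢ) = 23.1516 + 20.9092 + 7.8236 + 3.7125 + 10.3757 + 27.2353 = 93.2080

93.2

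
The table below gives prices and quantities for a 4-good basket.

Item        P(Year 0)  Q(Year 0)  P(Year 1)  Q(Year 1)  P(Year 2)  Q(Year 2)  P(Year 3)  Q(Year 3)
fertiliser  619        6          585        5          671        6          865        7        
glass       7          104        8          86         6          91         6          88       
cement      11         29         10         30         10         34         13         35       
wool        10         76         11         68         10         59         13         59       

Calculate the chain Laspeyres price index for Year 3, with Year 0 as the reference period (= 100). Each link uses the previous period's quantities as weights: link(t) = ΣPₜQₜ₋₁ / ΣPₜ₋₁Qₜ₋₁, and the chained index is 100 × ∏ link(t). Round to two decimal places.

Link Year 0→Year 1:
ΣP(Year 1)Q(Year 0) = 585×6 + 8×104 + 10×29 + 11×76 = 3510 + 832 + 290 + 836 = 5468
ΣP(Year 0)Q(Year 0) = 619×6 + 7×104 + 11×29 + 10×76 = 3714 + 728 + 319 + 760 = 5521
link = 5468/5521 = 0.990400
Link Year 1→Year 2:
ΣP(Year 2)Q(Year 1) = 671×5 + 6×86 + 10×30 + 10×68 = 3355 + 516 + 300 + 680 = 4851
ΣP(Year 1)Q(Year 1) = 585×5 + 8×86 + 10×30 + 11×68 = 2925 + 688 + 300 + 748 = 4661
link = 4851/4661 = 1.040764
Link Year 2→Year 3:
ΣP(Year 3)Q(Year 2) = 865×6 + 6×91 + 13×34 + 13×59 = 5190 + 546 + 442 + 767 = 6945
ΣP(Year 2)Q(Year 2) = 671×6 + 6×91 + 10×34 + 10×59 = 4026 + 546 + 340 + 590 = 5502
link = 6945/5502 = 1.262268
Chained index = 100 × 0.990400 × 1.040764 × 1.262268 = 130.1112

130.11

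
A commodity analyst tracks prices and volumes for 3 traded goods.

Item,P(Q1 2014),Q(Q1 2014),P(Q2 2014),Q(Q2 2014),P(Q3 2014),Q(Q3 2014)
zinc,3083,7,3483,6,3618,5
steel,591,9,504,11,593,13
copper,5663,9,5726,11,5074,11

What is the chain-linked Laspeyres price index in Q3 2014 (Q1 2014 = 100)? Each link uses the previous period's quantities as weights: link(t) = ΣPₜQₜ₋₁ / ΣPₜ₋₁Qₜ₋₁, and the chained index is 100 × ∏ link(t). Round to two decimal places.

97.10

Link Q1 2014→Q2 2014:
ΣP(Q2 2014)Q(Q1 2014) = 3483×7 + 504×9 + 5726×9 = 24381 + 4536 + 51534 = 80451
ΣP(Q1 2014)Q(Q1 2014) = 3083×7 + 591×9 + 5663×9 = 21581 + 5319 + 50967 = 77867
link = 80451/77867 = 1.033185
Link Q2 2014→Q3 2014:
ΣP(Q3 2014)Q(Q2 2014) = 3618×6 + 593×11 + 5074×11 = 21708 + 6523 + 55814 = 84045
ΣP(Q2 2014)Q(Q2 2014) = 3483×6 + 504×11 + 5726×11 = 20898 + 5544 + 62986 = 89428
link = 84045/89428 = 0.939806
Chained index = 100 × 1.033185 × 0.939806 = 97.0994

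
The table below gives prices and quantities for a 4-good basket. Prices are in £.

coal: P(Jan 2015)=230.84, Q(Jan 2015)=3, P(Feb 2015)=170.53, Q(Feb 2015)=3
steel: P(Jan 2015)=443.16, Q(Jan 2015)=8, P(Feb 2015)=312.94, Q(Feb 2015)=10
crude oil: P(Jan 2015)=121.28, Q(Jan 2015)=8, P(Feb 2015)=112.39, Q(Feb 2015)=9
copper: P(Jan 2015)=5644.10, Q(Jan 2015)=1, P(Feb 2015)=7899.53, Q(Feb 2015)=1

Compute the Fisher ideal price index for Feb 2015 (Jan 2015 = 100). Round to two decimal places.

Laspeyres component (base-period weights):
ΣP(Feb 2015)Q(Jan 2015) = 170.53×3 + 312.94×8 + 112.39×8 + 7899.53×1 = 511.59 + 2503.52 + 899.12 + 7899.53 = 11813.76
ΣP(Jan 2015)Q(Jan 2015) = 230.84×3 + 443.16×8 + 121.28×8 + 5644.10×1 = 692.52 + 3545.28 + 970.24 + 5644.1 = 10852.14
L = 11813.76 / 10852.14 × 100 = 108.8611
Paasche component (current-period weights):
ΣP(Feb 2015)Q(Feb 2015) = 170.53×3 + 312.94×10 + 112.39×9 + 7899.53×1 = 511.59 + 3129.4 + 1011.51 + 7899.53 = 12552.03
ΣP(Jan 2015)Q(Feb 2015) = 230.84×3 + 443.16×10 + 121.28×9 + 5644.10×1 = 692.52 + 4431.6 + 1091.52 + 5644.1 = 11859.74
P = 12552.03 / 11859.74 × 100 = 105.8373
Fisher = √(L × P) = √(108.8611 × 105.8373) = 107.3386

107.34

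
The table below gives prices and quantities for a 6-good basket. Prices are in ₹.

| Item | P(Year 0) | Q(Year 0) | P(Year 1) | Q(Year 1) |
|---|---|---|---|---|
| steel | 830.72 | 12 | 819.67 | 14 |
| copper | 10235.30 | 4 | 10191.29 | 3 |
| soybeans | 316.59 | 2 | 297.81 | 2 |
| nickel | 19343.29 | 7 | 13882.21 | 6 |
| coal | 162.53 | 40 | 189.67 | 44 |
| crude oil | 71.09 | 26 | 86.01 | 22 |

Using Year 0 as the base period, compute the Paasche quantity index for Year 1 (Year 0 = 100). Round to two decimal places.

86.08

Paasche quantity index uses current-period prices as weights.
ΣP(Year 1)·Q(Year 1) = 819.67×14 + 10191.29×3 + 297.81×2 + 13882.21×6 + 189.67×44 + 86.01×22 = 11475.38 + 30573.87 + 595.62 + 83293.26 + 8345.48 + 1892.22 = 136175.83
ΣP(Year 1)·Q(Year 0) = 819.67×12 + 10191.29×4 + 297.81×2 + 13882.21×7 + 189.67×40 + 86.01×26 = 9836.04 + 40765.16 + 595.62 + 97175.47 + 7586.8 + 2236.26 = 158195.35
Index = 136175.83 / 158195.35 × 100 = 86.0808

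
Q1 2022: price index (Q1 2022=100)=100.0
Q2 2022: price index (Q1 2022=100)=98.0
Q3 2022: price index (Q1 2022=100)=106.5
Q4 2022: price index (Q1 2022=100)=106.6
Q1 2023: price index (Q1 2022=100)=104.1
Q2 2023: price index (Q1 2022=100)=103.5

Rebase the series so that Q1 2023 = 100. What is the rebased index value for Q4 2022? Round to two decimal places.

102.40

Rebased(Q4 2022) = 106.6 / 104.1 × 100 = 102.4015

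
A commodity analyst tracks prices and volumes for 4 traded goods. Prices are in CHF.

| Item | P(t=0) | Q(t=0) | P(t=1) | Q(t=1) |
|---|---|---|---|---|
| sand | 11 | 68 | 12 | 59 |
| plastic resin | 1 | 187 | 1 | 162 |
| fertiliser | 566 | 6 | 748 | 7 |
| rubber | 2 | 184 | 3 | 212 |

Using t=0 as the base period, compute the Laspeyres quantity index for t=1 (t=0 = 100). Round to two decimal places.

Laspeyres quantity index uses base-period prices as weights.
ΣP(t=0)·Q(t=1) = 11×59 + 1×162 + 566×7 + 2×212 = 649 + 162 + 3962 + 424 = 5197
ΣP(t=0)·Q(t=0) = 11×68 + 1×187 + 566×6 + 2×184 = 748 + 187 + 3396 + 368 = 4699
Index = 5197 / 4699 × 100 = 110.5980

110.60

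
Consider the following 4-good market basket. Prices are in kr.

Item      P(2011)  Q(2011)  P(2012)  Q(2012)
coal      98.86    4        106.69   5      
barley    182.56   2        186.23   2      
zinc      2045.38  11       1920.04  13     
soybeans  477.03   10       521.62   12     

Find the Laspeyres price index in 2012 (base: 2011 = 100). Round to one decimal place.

96.8

Laspeyres price index uses base-period quantities as weights.
ΣP(2012)·Q(2011) = 106.69×4 + 186.23×2 + 1920.04×11 + 521.62×10 = 426.76 + 372.46 + 21120.44 + 5216.2 = 27135.86
ΣP(2011)·Q(2011) = 98.86×4 + 182.56×2 + 2045.38×11 + 477.03×10 = 395.44 + 365.12 + 22499.18 + 4770.3 = 28030.04
Index = 27135.86 / 28030.04 × 100 = 96.8099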